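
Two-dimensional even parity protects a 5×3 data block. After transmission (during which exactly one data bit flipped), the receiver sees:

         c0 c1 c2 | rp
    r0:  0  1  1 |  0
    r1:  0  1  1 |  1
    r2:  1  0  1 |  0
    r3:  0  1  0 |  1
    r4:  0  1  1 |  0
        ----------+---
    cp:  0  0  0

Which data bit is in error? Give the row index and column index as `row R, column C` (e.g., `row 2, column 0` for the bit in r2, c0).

Recompute each row's even parity and compare to rp:
  r0: data parity 0, sent rp 0 → ok
  r1: data parity 0, sent rp 1 → mismatch
  r2: data parity 0, sent rp 0 → ok
  r3: data parity 1, sent rp 1 → ok
  r4: data parity 0, sent rp 0 → ok
Recompute each column's even parity and compare to cp:
  c0: data parity 1, sent cp 0 → mismatch
  c1: data parity 0, sent cp 0 → ok
  c2: data parity 0, sent cp 0 → ok
Exactly one row (r1) and one column (c0) fail → the flipped bit is at their intersection.

row 1, column 0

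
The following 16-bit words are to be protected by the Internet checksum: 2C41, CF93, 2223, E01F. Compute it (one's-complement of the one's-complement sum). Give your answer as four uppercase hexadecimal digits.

01E8

One's-complement addition (fold any carry out of bit 15 back into bit 0):
  0x2C41 + 0xCF93 = 0x0FBD4
  0xFBD4 + 0x2223 = 0x11DF7 → wrap carry → 0x1DF8
  0x1DF8 + 0xE01F = 0x0FE17
One's-complement sum = 0xFE17.
Checksum = ~0xFE17 & 0xFFFF = 0x01E8.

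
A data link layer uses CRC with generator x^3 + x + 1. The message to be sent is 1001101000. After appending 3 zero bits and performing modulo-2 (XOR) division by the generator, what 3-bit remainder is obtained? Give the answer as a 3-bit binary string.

Append 3 zeros: 1001101000000. Divide by 1011 (XOR where the leading bit is 1):
  pos 0: 1001 XOR 1011 = 0010
  pos 2: 1010 XOR 1011 = 0001
  pos 5: 1100 XOR 1011 = 0111
  pos 6: 1110 XOR 1011 = 0101
  pos 7: 1010 XOR 1011 = 0001
Remainder (last 3 bits) = 100. This is the CRC / FCS.

100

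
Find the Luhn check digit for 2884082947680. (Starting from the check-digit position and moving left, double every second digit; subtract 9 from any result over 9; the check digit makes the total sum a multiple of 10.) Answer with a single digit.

0

Partial digits right→left: 0 8 6 7 4 9 2 8 0 4 8 8 2
Double every second digit counting from the check-digit position (so the 1st, 3rd, 5th, ... of the partial from the right).
  doubled (with −9 where >9): 0 3 8 4 0 7 4 → sum 26
  kept as-is: 8 7 9 8 4 8 → sum 44
Total = 26 + 44 = 70.
Check digit = (10 − (70 mod 10)) mod 10 = 0.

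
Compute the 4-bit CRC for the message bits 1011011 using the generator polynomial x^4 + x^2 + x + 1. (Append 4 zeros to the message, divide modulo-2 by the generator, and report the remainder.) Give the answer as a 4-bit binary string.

Append 4 zeros: 10110110000. Divide by 10111 (XOR where the leading bit is 1):
  pos 0: 10110 XOR 10111 = 00001
  pos 4: 11100 XOR 10111 = 01011
  pos 5: 10110 XOR 10111 = 00001
Remainder (last 4 bits) = 0010. This is the CRC / FCS.

0010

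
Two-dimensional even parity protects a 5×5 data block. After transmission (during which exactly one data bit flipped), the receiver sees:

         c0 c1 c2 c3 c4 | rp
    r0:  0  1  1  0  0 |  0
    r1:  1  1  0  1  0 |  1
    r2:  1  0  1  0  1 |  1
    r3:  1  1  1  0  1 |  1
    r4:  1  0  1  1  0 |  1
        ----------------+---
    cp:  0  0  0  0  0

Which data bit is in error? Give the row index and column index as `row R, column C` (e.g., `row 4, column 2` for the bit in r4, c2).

Recompute each row's even parity and compare to rp:
  r0: data parity 0, sent rp 0 → ok
  r1: data parity 1, sent rp 1 → ok
  r2: data parity 1, sent rp 1 → ok
  r3: data parity 0, sent rp 1 → mismatch
  r4: data parity 1, sent rp 1 → ok
Recompute each column's even parity and compare to cp:
  c0: data parity 0, sent cp 0 → ok
  c1: data parity 1, sent cp 0 → mismatch
  c2: data parity 0, sent cp 0 → ok
  c3: data parity 0, sent cp 0 → ok
  c4: data parity 0, sent cp 0 → ok
Exactly one row (r3) and one column (c1) fail → the flipped bit is at their intersection.

row 3, column 1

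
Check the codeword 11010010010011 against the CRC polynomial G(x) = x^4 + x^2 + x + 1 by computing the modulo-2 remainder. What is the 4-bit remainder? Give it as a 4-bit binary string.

1000

Modulo-2 division of 11010010010011 by 10111:
  pos 0: 11010 XOR 10111 = 01101
  pos 1: 11010 XOR 10111 = 01101
  pos 2: 11011 XOR 10111 = 01100
  pos 3: 11000 XOR 10111 = 01111
  pos 4: 11110 XOR 10111 = 01001
  pos 5: 10011 XOR 10111 = 00100
  pos 7: 10000 XOR 10111 = 00111
  pos 9: 11111 XOR 10111 = 01000
Remainder = 1000 (nonzero — an error is detected).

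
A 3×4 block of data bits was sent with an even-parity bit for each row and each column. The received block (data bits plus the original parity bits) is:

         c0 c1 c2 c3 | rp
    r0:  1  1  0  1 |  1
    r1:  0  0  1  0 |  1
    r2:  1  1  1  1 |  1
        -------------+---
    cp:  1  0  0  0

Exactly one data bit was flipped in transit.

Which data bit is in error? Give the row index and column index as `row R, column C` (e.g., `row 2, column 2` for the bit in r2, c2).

Recompute each row's even parity and compare to rp:
  r0: data parity 1, sent rp 1 → ok
  r1: data parity 1, sent rp 1 → ok
  r2: data parity 0, sent rp 1 → mismatch
Recompute each column's even parity and compare to cp:
  c0: data parity 0, sent cp 1 → mismatch
  c1: data parity 0, sent cp 0 → ok
  c2: data parity 0, sent cp 0 → ok
  c3: data parity 0, sent cp 0 → ok
Exactly one row (r2) and one column (c0) fail → the flipped bit is at their intersection.

row 2, column 0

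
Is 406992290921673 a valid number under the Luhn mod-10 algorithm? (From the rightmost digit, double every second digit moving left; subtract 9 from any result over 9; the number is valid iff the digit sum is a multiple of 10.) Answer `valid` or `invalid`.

valid

From the right, keep odd positions and double even positions (subtract 9 from any doubled value over 9):
  doubled (positions 2,4,...): 5 2 9 9 4 9 0 → sum 38
  kept (positions 1,3,...): 3 6 2 0 2 9 6 4 → sum 32
Total = 70.
70 mod 10 = 0, so the number is valid.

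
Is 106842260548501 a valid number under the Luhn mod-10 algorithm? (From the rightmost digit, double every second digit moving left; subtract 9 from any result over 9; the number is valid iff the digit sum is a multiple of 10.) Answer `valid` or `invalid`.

From the right, keep odd positions and double even positions (subtract 9 from any doubled value over 9):
  doubled (positions 2,4,...): 0 7 1 3 4 7 0 → sum 22
  kept (positions 1,3,...): 1 5 4 0 2 4 6 1 → sum 23
Total = 45.
45 mod 10 = 5, so the number is invalid.

invalid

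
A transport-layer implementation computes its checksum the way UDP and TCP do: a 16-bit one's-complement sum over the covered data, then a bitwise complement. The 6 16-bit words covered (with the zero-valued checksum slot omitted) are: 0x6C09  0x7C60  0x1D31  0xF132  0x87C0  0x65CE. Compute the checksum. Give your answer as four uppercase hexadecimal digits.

1BA3

One's-complement addition (fold any carry out of bit 15 back into bit 0):
  0x6C09 + 0x7C60 = 0x0E869
  0xE869 + 0x1D31 = 0x1059A → wrap carry → 0x059B
  0x059B + 0xF132 = 0x0F6CD
  0xF6CD + 0x87C0 = 0x17E8D → wrap carry → 0x7E8E
  0x7E8E + 0x65CE = 0x0E45C
One's-complement sum = 0xE45C.
Checksum = ~0xE45C & 0xFFFF = 0x1BA3.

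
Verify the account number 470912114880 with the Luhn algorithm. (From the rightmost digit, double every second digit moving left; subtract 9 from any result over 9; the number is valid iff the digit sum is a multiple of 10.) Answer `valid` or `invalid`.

invalid

From the right, keep odd positions and double even positions (subtract 9 from any doubled value over 9):
  doubled (positions 2,4,...): 7 8 2 2 0 8 → sum 27
  kept (positions 1,3,...): 0 8 1 2 9 7 → sum 27
Total = 54.
54 mod 10 = 4, so the number is invalid.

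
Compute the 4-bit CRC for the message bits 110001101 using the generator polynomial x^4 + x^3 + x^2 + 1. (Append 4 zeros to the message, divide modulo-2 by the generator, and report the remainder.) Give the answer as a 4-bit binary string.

Append 4 zeros: 1100011010000. Divide by 11101 (XOR where the leading bit is 1):
  pos 0: 11000 XOR 11101 = 00101
  pos 2: 10111 XOR 11101 = 01010
  pos 3: 10100 XOR 11101 = 01001
  pos 4: 10011 XOR 11101 = 01110
  pos 5: 11100 XOR 11101 = 00001
Remainder (last 4 bits) = 1000. This is the CRC / FCS.

1000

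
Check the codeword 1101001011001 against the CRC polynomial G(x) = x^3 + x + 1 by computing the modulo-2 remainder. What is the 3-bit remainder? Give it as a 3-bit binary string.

100

Modulo-2 division of 1101001011001 by 1011:
  pos 0: 1101 XOR 1011 = 0110
  pos 1: 1100 XOR 1011 = 0111
  pos 2: 1110 XOR 1011 = 0101
  pos 3: 1011 XOR 1011 = 0000
  pos 8: 1100 XOR 1011 = 0111
  pos 9: 1111 XOR 1011 = 0100
Remainder = 100 (nonzero — an error is detected).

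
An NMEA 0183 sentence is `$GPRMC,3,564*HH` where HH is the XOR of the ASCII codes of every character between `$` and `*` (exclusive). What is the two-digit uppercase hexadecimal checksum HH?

4F

XOR the ASCII codes of the payload characters:
  'G' = 0x47 → acc = 0x47
  'P' = 0x50 → acc = 0x17
  'R' = 0x52 → acc = 0x45
  'M' = 0x4D → acc = 0x08
  'C' = 0x43 → acc = 0x4B
  ',' = 0x2C → acc = 0x67
  '3' = 0x33 → acc = 0x54
  ',' = 0x2C → acc = 0x78
  '5' = 0x35 → acc = 0x4D
  '6' = 0x36 → acc = 0x7B
  '4' = 0x34 → acc = 0x4F
Checksum = 0x4F.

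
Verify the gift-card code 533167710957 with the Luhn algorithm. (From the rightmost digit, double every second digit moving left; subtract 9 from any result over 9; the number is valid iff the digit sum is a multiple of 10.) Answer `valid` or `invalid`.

From the right, keep odd positions and double even positions (subtract 9 from any doubled value over 9):
  doubled (positions 2,4,...): 1 0 5 3 6 1 → sum 16
  kept (positions 1,3,...): 7 9 1 7 1 3 → sum 28
Total = 44.
44 mod 10 = 4, so the number is invalid.

invalid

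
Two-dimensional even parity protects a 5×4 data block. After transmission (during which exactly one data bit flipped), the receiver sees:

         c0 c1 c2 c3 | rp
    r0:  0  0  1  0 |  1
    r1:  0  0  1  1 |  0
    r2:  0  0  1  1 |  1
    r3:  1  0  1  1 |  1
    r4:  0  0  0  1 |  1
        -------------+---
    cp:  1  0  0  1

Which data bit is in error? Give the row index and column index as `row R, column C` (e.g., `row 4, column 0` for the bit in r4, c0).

Recompute each row's even parity and compare to rp:
  r0: data parity 1, sent rp 1 → ok
  r1: data parity 0, sent rp 0 → ok
  r2: data parity 0, sent rp 1 → mismatch
  r3: data parity 1, sent rp 1 → ok
  r4: data parity 1, sent rp 1 → ok
Recompute each column's even parity and compare to cp:
  c0: data parity 1, sent cp 1 → ok
  c1: data parity 0, sent cp 0 → ok
  c2: data parity 0, sent cp 0 → ok
  c3: data parity 0, sent cp 1 → mismatch
Exactly one row (r2) and one column (c3) fail → the flipped bit is at their intersection.

row 2, column 3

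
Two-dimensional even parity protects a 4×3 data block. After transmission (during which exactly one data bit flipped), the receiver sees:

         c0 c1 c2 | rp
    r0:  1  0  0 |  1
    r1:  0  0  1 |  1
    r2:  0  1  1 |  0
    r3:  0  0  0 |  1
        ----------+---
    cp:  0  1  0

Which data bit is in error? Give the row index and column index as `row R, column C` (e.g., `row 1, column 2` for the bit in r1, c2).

Recompute each row's even parity and compare to rp:
  r0: data parity 1, sent rp 1 → ok
  r1: data parity 1, sent rp 1 → ok
  r2: data parity 0, sent rp 0 → ok
  r3: data parity 0, sent rp 1 → mismatch
Recompute each column's even parity and compare to cp:
  c0: data parity 1, sent cp 0 → mismatch
  c1: data parity 1, sent cp 1 → ok
  c2: data parity 0, sent cp 0 → ok
Exactly one row (r3) and one column (c0) fail → the flipped bit is at their intersection.

row 3, column 0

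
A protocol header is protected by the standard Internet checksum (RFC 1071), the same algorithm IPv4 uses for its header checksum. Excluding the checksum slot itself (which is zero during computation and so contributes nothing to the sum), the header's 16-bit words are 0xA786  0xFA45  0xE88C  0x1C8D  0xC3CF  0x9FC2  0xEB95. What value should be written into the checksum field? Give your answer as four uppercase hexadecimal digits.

09F1

One's-complement addition (fold any carry out of bit 15 back into bit 0):
  0xA786 + 0xFA45 = 0x1A1CB → wrap carry → 0xA1CC
  0xA1CC + 0xE88C = 0x18A58 → wrap carry → 0x8A59
  0x8A59 + 0x1C8D = 0x0A6E6
  0xA6E6 + 0xC3CF = 0x16AB5 → wrap carry → 0x6AB6
  0x6AB6 + 0x9FC2 = 0x10A78 → wrap carry → 0x0A79
  0x0A79 + 0xEB95 = 0x0F60E
One's-complement sum = 0xF60E.
Checksum = ~0xF60E & 0xFFFF = 0x09F1.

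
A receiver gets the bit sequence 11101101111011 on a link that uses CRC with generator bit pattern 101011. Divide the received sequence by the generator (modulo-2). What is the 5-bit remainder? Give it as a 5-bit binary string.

Modulo-2 division of 11101101111011 by 101011:
  pos 0: 111011 XOR 101011 = 010000
  pos 1: 100000 XOR 101011 = 001011
  pos 3: 101111 XOR 101011 = 000100
  pos 6: 100110 XOR 101011 = 001101
  pos 8: 110111 XOR 101011 = 011100
Remainder = 11100 (nonzero — an error is detected).

11100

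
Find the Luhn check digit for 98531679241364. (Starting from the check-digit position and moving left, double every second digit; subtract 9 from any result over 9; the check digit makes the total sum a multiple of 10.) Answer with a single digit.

Partial digits right→left: 4 6 3 1 4 2 9 7 6 1 3 5 8 9
Double every second digit counting from the check-digit position (so the 1st, 3rd, 5th, ... of the partial from the right).
  doubled (with −9 where >9): 8 6 8 9 3 6 7 → sum 47
  kept as-is: 6 1 2 7 1 5 9 → sum 31
Total = 47 + 31 = 78.
Check digit = (10 − (78 mod 10)) mod 10 = 2.

2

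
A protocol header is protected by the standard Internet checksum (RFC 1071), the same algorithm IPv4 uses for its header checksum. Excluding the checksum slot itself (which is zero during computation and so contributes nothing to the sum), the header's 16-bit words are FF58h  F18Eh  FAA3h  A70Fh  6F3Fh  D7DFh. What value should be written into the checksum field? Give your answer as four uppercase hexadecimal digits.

One's-complement addition (fold any carry out of bit 15 back into bit 0):
  0xFF58 + 0xF18E = 0x1F0E6 → wrap carry → 0xF0E7
  0xF0E7 + 0xFAA3 = 0x1EB8A → wrap carry → 0xEB8B
  0xEB8B + 0xA70F = 0x1929A → wrap carry → 0x929B
  0x929B + 0x6F3F = 0x101DA → wrap carry → 0x01DB
  0x01DB + 0xD7DF = 0x0D9BA
One's-complement sum = 0xD9BA.
Checksum = ~0xD9BA & 0xFFFF = 0x2645.

2645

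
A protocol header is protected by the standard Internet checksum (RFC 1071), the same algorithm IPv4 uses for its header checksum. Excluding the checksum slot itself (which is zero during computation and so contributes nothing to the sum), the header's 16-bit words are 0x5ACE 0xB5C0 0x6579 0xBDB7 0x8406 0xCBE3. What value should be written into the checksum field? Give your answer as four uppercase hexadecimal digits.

7C55

One's-complement addition (fold any carry out of bit 15 back into bit 0):
  0x5ACE + 0xB5C0 = 0x1108E → wrap carry → 0x108F
  0x108F + 0x6579 = 0x07608
  0x7608 + 0xBDB7 = 0x133BF → wrap carry → 0x33C0
  0x33C0 + 0x8406 = 0x0B7C6
  0xB7C6 + 0xCBE3 = 0x183A9 → wrap carry → 0x83AA
One's-complement sum = 0x83AA.
Checksum = ~0x83AA & 0xFFFF = 0x7C55.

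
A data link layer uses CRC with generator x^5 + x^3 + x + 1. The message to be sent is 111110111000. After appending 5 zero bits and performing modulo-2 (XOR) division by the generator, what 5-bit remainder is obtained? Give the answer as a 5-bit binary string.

Append 5 zeros: 11111011100000000. Divide by 101011 (XOR where the leading bit is 1):
  pos 0: 111110 XOR 101011 = 010101
  pos 1: 101011 XOR 101011 = 000000
  pos 7: 110000 XOR 101011 = 011011
  pos 8: 110110 XOR 101011 = 011101
  pos 9: 111010 XOR 101011 = 010001
  pos 10: 100010 XOR 101011 = 001001
Remainder (last 5 bits) = 10010. This is the CRC / FCS.

10010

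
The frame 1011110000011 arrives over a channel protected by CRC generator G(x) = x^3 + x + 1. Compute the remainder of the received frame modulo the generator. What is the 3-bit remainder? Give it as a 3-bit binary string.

Modulo-2 division of 1011110000011 by 1011:
  pos 0: 1011 XOR 1011 = 0000
  pos 4: 1100 XOR 1011 = 0111
  pos 5: 1110 XOR 1011 = 0101
  pos 6: 1010 XOR 1011 = 0001
  pos 9: 1011 XOR 1011 = 0000
Remainder = 000 (zero — the frame passes the CRC check).

000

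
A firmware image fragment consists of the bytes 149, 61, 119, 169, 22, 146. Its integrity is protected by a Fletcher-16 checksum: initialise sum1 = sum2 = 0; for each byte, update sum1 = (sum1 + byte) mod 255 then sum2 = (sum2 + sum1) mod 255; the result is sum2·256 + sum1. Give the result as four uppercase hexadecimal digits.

Running sums (mod 255):
  after byte 0 (149): sum1=149, sum2=149
  after byte 1 (61): sum1=210, sum2=104
  after byte 2 (119): sum1=74, sum2=178
  after byte 3 (169): sum1=243, sum2=166
  after byte 4 (22): sum1=10, sum2=176
  after byte 5 (146): sum1=156, sum2=77
Checksum = sum2·256 + sum1 = 77·256 + 156 = 19868 = 0x4D9C.

4D9C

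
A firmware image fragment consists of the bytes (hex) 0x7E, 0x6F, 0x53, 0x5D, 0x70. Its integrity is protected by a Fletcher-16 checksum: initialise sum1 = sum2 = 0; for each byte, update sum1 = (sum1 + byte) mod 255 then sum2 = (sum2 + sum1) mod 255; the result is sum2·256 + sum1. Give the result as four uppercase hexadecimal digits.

Running sums (mod 255):
  after byte 0 (0x7E): sum1=126, sum2=126
  after byte 1 (0x6F): sum1=237, sum2=108
  after byte 2 (0x53): sum1=65, sum2=173
  after byte 3 (0x5D): sum1=158, sum2=76
  after byte 4 (0x70): sum1=15, sum2=91
Checksum = sum2·256 + sum1 = 91·256 + 15 = 23311 = 0x5B0F.

5B0F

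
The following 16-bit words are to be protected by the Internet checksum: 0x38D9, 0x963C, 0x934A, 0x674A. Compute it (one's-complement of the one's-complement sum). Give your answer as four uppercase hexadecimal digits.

One's-complement addition (fold any carry out of bit 15 back into bit 0):
  0x38D9 + 0x963C = 0x0CF15
  0xCF15 + 0x934A = 0x1625F → wrap carry → 0x6260
  0x6260 + 0x674A = 0x0C9AA
One's-complement sum = 0xC9AA.
Checksum = ~0xC9AA & 0xFFFF = 0x3655.

3655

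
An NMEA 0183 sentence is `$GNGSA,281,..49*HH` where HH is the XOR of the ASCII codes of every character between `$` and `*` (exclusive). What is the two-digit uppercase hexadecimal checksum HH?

6A

XOR the ASCII codes of the payload characters:
  'G' = 0x47 → acc = 0x47
  'N' = 0x4E → acc = 0x09
  'G' = 0x47 → acc = 0x4E
  'S' = 0x53 → acc = 0x1D
  'A' = 0x41 → acc = 0x5C
  ',' = 0x2C → acc = 0x70
  '2' = 0x32 → acc = 0x42
  '8' = 0x38 → acc = 0x7A
  '1' = 0x31 → acc = 0x4B
  ',' = 0x2C → acc = 0x67
  '.' = 0x2E → acc = 0x49
  '.' = 0x2E → acc = 0x67
  '4' = 0x34 → acc = 0x53
  '9' = 0x39 → acc = 0x6A
Checksum = 0x6A.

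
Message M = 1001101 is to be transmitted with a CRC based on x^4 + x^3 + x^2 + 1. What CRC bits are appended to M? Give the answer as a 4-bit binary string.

Append 4 zeros: 10011010000. Divide by 11101 (XOR where the leading bit is 1):
  pos 0: 10011 XOR 11101 = 01110
  pos 1: 11100 XOR 11101 = 00001
  pos 5: 11000 XOR 11101 = 00101
Remainder (last 4 bits) = 1010. This is the CRC / FCS.

1010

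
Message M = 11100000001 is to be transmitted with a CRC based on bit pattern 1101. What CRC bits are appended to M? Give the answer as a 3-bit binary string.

111

Append 3 zeros: 11100000001000. Divide by 1101 (XOR where the leading bit is 1):
  pos 0: 1110 XOR 1101 = 0011
  pos 2: 1100 XOR 1101 = 0001
  pos 5: 1000 XOR 1101 = 0101
  pos 6: 1010 XOR 1101 = 0111
  pos 7: 1111 XOR 1101 = 0010
  pos 9: 1000 XOR 1101 = 0101
  pos 10: 1010 XOR 1101 = 0111
Remainder (last 3 bits) = 111. This is the CRC / FCS.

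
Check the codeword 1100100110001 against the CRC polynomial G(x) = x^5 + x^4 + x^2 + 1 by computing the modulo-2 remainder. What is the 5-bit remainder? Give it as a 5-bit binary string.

00000

Modulo-2 division of 1100100110001 by 110101:
  pos 0: 110010 XOR 110101 = 000111
  pos 3: 111011 XOR 110101 = 001110
  pos 5: 111000 XOR 110101 = 001101
  pos 7: 110101 XOR 110101 = 000000
Remainder = 00000 (zero — the frame passes the CRC check).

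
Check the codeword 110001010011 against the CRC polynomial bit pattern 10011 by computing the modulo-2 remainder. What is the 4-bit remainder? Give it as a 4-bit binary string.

Modulo-2 division of 110001010011 by 10011:
  pos 0: 11000 XOR 10011 = 01011
  pos 1: 10111 XOR 10011 = 00100
  pos 3: 10001 XOR 10011 = 00010
  pos 6: 10001 XOR 10011 = 00010
Remainder = 0101 (nonzero — an error is detected).

0101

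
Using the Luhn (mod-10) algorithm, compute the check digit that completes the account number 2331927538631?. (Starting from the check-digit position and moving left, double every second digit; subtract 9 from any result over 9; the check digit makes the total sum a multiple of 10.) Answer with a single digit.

3

Partial digits right→left: 1 3 6 8 3 5 7 2 9 1 3 3 2
Double every second digit counting from the check-digit position (so the 1st, 3rd, 5th, ... of the partial from the right).
  doubled (with −9 where >9): 2 3 6 5 9 6 4 → sum 35
  kept as-is: 3 8 5 2 1 3 → sum 22
Total = 35 + 22 = 57.
Check digit = (10 − (57 mod 10)) mod 10 = 3.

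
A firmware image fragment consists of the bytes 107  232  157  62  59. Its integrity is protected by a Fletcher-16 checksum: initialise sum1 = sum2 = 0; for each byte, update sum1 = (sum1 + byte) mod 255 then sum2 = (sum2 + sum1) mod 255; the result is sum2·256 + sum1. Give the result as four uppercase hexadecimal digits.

4D6B

Running sums (mod 255):
  after byte 0 (107): sum1=107, sum2=107
  after byte 1 (232): sum1=84, sum2=191
  after byte 2 (157): sum1=241, sum2=177
  after byte 3 (62): sum1=48, sum2=225
  after byte 4 (59): sum1=107, sum2=77
Checksum = sum2·256 + sum1 = 77·256 + 107 = 19819 = 0x4D6B.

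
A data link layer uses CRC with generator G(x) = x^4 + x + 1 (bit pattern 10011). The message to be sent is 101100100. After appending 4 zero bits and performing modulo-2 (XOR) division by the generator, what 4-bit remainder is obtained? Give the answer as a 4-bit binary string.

Append 4 zeros: 1011001000000. Divide by 10011 (XOR where the leading bit is 1):
  pos 0: 10110 XOR 10011 = 00101
  pos 2: 10101 XOR 10011 = 00110
  pos 4: 11000 XOR 10011 = 01011
  pos 5: 10110 XOR 10011 = 00101
  pos 7: 10100 XOR 10011 = 00111
Remainder (last 4 bits) = 1110. This is the CRC / FCS.

1110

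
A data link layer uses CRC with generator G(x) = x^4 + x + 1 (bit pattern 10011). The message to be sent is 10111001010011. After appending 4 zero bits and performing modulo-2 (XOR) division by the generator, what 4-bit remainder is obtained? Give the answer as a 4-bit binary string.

0110

Append 4 zeros: 101110010100110000. Divide by 10011 (XOR where the leading bit is 1):
  pos 0: 10111 XOR 10011 = 00100
  pos 2: 10000 XOR 10011 = 00011
  pos 5: 11101 XOR 10011 = 01110
  pos 6: 11100 XOR 10011 = 01111
  pos 7: 11110 XOR 10011 = 01101
  pos 8: 11011 XOR 10011 = 01000
  pos 9: 10001 XOR 10011 = 00010
  pos 12: 10000 XOR 10011 = 00011
Remainder (last 4 bits) = 0110. This is the CRC / FCS.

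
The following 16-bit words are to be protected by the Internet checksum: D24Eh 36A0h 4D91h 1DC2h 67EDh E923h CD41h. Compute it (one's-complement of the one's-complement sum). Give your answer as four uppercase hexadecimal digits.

One's-complement addition (fold any carry out of bit 15 back into bit 0):
  0xD24E + 0x36A0 = 0x108EE → wrap carry → 0x08EF
  0x08EF + 0x4D91 = 0x05680
  0x5680 + 0x1DC2 = 0x07442
  0x7442 + 0x67ED = 0x0DC2F
  0xDC2F + 0xE923 = 0x1C552 → wrap carry → 0xC553
  0xC553 + 0xCD41 = 0x19294 → wrap carry → 0x9295
One's-complement sum = 0x9295.
Checksum = ~0x9295 & 0xFFFF = 0x6D6A.

6D6A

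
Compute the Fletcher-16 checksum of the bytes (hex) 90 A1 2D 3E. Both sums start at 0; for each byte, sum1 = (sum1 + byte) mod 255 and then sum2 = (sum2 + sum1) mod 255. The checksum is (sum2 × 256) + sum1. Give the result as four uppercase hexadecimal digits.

BF9D

Running sums (mod 255):
  after byte 0 (90): sum1=144, sum2=144
  after byte 1 (A1): sum1=50, sum2=194
  after byte 2 (2D): sum1=95, sum2=34
  after byte 3 (3E): sum1=157, sum2=191
Checksum = sum2·256 + sum1 = 191·256 + 157 = 49053 = 0xBF9D.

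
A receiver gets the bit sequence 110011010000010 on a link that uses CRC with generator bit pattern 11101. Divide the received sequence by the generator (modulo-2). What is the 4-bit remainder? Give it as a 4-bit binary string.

Modulo-2 division of 110011010000010 by 11101:
  pos 0: 11001 XOR 11101 = 00100
  pos 2: 10010 XOR 11101 = 01111
  pos 3: 11111 XOR 11101 = 00010
  pos 6: 10000 XOR 11101 = 01101
  pos 7: 11010 XOR 11101 = 00111
  pos 9: 11101 XOR 11101 = 00000
Remainder = 0000 (zero — the frame passes the CRC check).

0000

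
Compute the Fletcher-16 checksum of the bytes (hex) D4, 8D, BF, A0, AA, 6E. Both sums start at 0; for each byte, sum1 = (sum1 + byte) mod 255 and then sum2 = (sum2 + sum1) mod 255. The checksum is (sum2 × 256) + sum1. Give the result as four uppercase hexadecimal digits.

Running sums (mod 255):
  after byte 0 (D4): sum1=212, sum2=212
  after byte 1 (8D): sum1=98, sum2=55
  after byte 2 (BF): sum1=34, sum2=89
  after byte 3 (A0): sum1=194, sum2=28
  after byte 4 (AA): sum1=109, sum2=137
  after byte 5 (6E): sum1=219, sum2=101
Checksum = sum2·256 + sum1 = 101·256 + 219 = 26075 = 0x65DB.

65DB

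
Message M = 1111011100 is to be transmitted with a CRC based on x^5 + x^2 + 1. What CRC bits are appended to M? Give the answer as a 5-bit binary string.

01011

Append 5 zeros: 111101110000000. Divide by 100101 (XOR where the leading bit is 1):
  pos 0: 111101 XOR 100101 = 011000
  pos 1: 110001 XOR 100101 = 010100
  pos 2: 101001 XOR 100101 = 001100
  pos 4: 110000 XOR 100101 = 010101
  pos 5: 101010 XOR 100101 = 001111
  pos 7: 111100 XOR 100101 = 011001
  pos 8: 110010 XOR 100101 = 010111
  pos 9: 101110 XOR 100101 = 001011
Remainder (last 5 bits) = 01011. This is the CRC / FCS.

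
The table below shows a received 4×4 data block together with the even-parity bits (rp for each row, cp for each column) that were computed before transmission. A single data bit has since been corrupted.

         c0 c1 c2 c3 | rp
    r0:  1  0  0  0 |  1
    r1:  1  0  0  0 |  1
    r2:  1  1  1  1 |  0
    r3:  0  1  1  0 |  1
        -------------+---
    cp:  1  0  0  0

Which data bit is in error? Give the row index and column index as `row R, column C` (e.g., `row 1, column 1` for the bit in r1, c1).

row 3, column 3

Recompute each row's even parity and compare to rp:
  r0: data parity 1, sent rp 1 → ok
  r1: data parity 1, sent rp 1 → ok
  r2: data parity 0, sent rp 0 → ok
  r3: data parity 0, sent rp 1 → mismatch
Recompute each column's even parity and compare to cp:
  c0: data parity 1, sent cp 1 → ok
  c1: data parity 0, sent cp 0 → ok
  c2: data parity 0, sent cp 0 → ok
  c3: data parity 1, sent cp 0 → mismatch
Exactly one row (r3) and one column (c3) fail → the flipped bit is at their intersection.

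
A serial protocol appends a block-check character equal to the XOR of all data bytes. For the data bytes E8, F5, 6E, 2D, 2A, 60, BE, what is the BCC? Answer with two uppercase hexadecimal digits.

XOR the bytes together:
  start with 0xE8
  0xE8 ⊕ 0xF5 = 0x1D
  0x1D ⊕ 0x6E = 0x73
  0x73 ⊕ 0x2D = 0x5E
  0x5E ⊕ 0x2A = 0x74
  0x74 ⊕ 0x60 = 0x14
  0x14 ⊕ 0xBE = 0xAA

AA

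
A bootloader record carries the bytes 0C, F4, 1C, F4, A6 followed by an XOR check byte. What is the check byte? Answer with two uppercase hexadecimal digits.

B6

XOR the bytes together:
  start with 0x0C
  0x0C ⊕ 0xF4 = 0xF8
  0xF8 ⊕ 0x1C = 0xE4
  0xE4 ⊕ 0xF4 = 0x10
  0x10 ⊕ 0xA6 = 0xB6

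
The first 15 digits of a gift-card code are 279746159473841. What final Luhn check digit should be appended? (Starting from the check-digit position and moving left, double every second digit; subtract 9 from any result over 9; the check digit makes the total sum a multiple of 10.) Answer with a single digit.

8

Partial digits right→left: 1 4 8 3 7 4 9 5 1 6 4 7 9 7 2
Double every second digit counting from the check-digit position (so the 1st, 3rd, 5th, ... of the partial from the right).
  doubled (with −9 where >9): 2 7 5 9 2 8 9 4 → sum 46
  kept as-is: 4 3 4 5 6 7 7 → sum 36
Total = 46 + 36 = 82.
Check digit = (10 − (82 mod 10)) mod 10 = 8.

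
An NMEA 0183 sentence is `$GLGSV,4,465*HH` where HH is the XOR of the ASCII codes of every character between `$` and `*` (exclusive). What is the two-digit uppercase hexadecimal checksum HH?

4A

XOR the ASCII codes of the payload characters:
  'G' = 0x47 → acc = 0x47
  'L' = 0x4C → acc = 0x0B
  'G' = 0x47 → acc = 0x4C
  'S' = 0x53 → acc = 0x1F
  'V' = 0x56 → acc = 0x49
  ',' = 0x2C → acc = 0x65
  '4' = 0x34 → acc = 0x51
  ',' = 0x2C → acc = 0x7D
  '4' = 0x34 → acc = 0x49
  '6' = 0x36 → acc = 0x7F
  '5' = 0x35 → acc = 0x4A
Checksum = 0x4A.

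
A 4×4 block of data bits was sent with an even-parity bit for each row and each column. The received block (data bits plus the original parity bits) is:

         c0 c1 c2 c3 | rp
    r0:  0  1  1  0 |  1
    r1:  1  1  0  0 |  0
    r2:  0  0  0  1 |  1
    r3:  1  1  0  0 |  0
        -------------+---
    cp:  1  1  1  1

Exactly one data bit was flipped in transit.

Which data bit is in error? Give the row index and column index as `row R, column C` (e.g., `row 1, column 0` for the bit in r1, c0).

row 0, column 0

Recompute each row's even parity and compare to rp:
  r0: data parity 0, sent rp 1 → mismatch
  r1: data parity 0, sent rp 0 → ok
  r2: data parity 1, sent rp 1 → ok
  r3: data parity 0, sent rp 0 → ok
Recompute each column's even parity and compare to cp:
  c0: data parity 0, sent cp 1 → mismatch
  c1: data parity 1, sent cp 1 → ok
  c2: data parity 1, sent cp 1 → ok
  c3: data parity 1, sent cp 1 → ok
Exactly one row (r0) and one column (c0) fail → the flipped bit is at their intersection.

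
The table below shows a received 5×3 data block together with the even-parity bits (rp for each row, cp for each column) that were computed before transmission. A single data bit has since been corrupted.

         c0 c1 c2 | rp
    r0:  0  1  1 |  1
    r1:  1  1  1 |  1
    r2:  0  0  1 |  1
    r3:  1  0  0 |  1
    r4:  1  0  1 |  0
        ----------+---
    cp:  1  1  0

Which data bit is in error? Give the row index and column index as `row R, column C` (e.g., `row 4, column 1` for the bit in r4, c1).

Recompute each row's even parity and compare to rp:
  r0: data parity 0, sent rp 1 → mismatch
  r1: data parity 1, sent rp 1 → ok
  r2: data parity 1, sent rp 1 → ok
  r3: data parity 1, sent rp 1 → ok
  r4: data parity 0, sent rp 0 → ok
Recompute each column's even parity and compare to cp:
  c0: data parity 1, sent cp 1 → ok
  c1: data parity 0, sent cp 1 → mismatch
  c2: data parity 0, sent cp 0 → ok
Exactly one row (r0) and one column (c1) fail → the flipped bit is at their intersection.

row 0, column 1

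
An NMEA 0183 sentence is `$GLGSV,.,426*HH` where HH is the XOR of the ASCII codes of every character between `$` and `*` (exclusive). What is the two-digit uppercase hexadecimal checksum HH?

57

XOR the ASCII codes of the payload characters:
  'G' = 0x47 → acc = 0x47
  'L' = 0x4C → acc = 0x0B
  'G' = 0x47 → acc = 0x4C
  'S' = 0x53 → acc = 0x1F
  'V' = 0x56 → acc = 0x49
  ',' = 0x2C → acc = 0x65
  '.' = 0x2E → acc = 0x4B
  ',' = 0x2C → acc = 0x67
  '4' = 0x34 → acc = 0x53
  '2' = 0x32 → acc = 0x61
  '6' = 0x36 → acc = 0x57
Checksum = 0x57.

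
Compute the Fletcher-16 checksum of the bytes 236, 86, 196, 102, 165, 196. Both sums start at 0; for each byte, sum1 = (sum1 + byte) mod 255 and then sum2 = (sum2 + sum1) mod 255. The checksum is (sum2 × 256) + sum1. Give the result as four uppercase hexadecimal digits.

93D8

Running sums (mod 255):
  after byte 0 (236): sum1=236, sum2=236
  after byte 1 (86): sum1=67, sum2=48
  after byte 2 (196): sum1=8, sum2=56
  after byte 3 (102): sum1=110, sum2=166
  after byte 4 (165): sum1=20, sum2=186
  after byte 5 (196): sum1=216, sum2=147
Checksum = sum2·256 + sum1 = 147·256 + 216 = 37848 = 0x93D8.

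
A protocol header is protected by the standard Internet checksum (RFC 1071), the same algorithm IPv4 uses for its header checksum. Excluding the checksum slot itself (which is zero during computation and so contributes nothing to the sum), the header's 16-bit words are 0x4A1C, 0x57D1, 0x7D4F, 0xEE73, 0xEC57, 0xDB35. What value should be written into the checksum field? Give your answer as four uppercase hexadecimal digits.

One's-complement addition (fold any carry out of bit 15 back into bit 0):
  0x4A1C + 0x57D1 = 0x0A1ED
  0xA1ED + 0x7D4F = 0x11F3C → wrap carry → 0x1F3D
  0x1F3D + 0xEE73 = 0x10DB0 → wrap carry → 0x0DB1
  0x0DB1 + 0xEC57 = 0x0FA08
  0xFA08 + 0xDB35 = 0x1D53D → wrap carry → 0xD53E
One's-complement sum = 0xD53E.
Checksum = ~0xD53E & 0xFFFF = 0x2AC1.

2AC1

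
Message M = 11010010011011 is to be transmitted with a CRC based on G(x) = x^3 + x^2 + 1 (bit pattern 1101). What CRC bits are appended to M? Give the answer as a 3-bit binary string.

000

Append 3 zeros: 11010010011011000. Divide by 1101 (XOR where the leading bit is 1):
  pos 0: 1101 XOR 1101 = 0000
  pos 6: 1001 XOR 1101 = 0100
  pos 7: 1001 XOR 1101 = 0100
  pos 8: 1000 XOR 1101 = 0101
  pos 9: 1011 XOR 1101 = 0110
  pos 10: 1101 XOR 1101 = 0000
Remainder (last 3 bits) = 000. This is the CRC / FCS.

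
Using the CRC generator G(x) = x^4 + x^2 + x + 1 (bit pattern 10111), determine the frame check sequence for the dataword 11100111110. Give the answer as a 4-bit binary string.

0110

Append 4 zeros: 111001111100000. Divide by 10111 (XOR where the leading bit is 1):
  pos 0: 11100 XOR 10111 = 01011
  pos 1: 10111 XOR 10111 = 00000
  pos 6: 11110 XOR 10111 = 01001
  pos 7: 10010 XOR 10111 = 00101
  pos 9: 10100 XOR 10111 = 00011
Remainder (last 4 bits) = 0110. This is the CRC / FCS.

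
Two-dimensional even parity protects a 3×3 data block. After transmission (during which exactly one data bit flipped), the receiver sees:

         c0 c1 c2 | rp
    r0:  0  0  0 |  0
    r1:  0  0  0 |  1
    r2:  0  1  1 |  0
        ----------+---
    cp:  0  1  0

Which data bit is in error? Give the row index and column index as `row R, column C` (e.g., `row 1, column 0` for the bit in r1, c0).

row 1, column 2

Recompute each row's even parity and compare to rp:
  r0: data parity 0, sent rp 0 → ok
  r1: data parity 0, sent rp 1 → mismatch
  r2: data parity 0, sent rp 0 → ok
Recompute each column's even parity and compare to cp:
  c0: data parity 0, sent cp 0 → ok
  c1: data parity 1, sent cp 1 → ok
  c2: data parity 1, sent cp 0 → mismatch
Exactly one row (r1) and one column (c2) fail → the flipped bit is at their intersection.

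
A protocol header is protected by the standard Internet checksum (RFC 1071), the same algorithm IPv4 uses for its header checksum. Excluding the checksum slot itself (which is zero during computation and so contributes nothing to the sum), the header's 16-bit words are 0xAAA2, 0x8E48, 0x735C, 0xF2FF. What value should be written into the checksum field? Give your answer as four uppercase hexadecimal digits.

60B8

One's-complement addition (fold any carry out of bit 15 back into bit 0):
  0xAAA2 + 0x8E48 = 0x138EA → wrap carry → 0x38EB
  0x38EB + 0x735C = 0x0AC47
  0xAC47 + 0xF2FF = 0x19F46 → wrap carry → 0x9F47
One's-complement sum = 0x9F47.
Checksum = ~0x9F47 & 0xFFFF = 0x60B8.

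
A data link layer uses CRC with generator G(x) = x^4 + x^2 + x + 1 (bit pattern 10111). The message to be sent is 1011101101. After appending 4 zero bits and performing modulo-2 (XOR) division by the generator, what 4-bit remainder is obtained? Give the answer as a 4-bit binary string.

1101

Append 4 zeros: 10111011010000. Divide by 10111 (XOR where the leading bit is 1):
  pos 0: 10111 XOR 10111 = 00000
  pos 6: 11010 XOR 10111 = 01101
  pos 7: 11010 XOR 10111 = 01101
  pos 8: 11010 XOR 10111 = 01101
  pos 9: 11010 XOR 10111 = 01101
Remainder (last 4 bits) = 1101. This is the CRC / FCS.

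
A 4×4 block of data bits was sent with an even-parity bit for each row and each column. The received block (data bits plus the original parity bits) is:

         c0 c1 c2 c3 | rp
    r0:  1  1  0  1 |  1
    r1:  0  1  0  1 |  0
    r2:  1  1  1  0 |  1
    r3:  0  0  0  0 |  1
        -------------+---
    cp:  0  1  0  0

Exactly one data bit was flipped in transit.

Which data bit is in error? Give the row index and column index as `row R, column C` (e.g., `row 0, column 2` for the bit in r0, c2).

Recompute each row's even parity and compare to rp:
  r0: data parity 1, sent rp 1 → ok
  r1: data parity 0, sent rp 0 → ok
  r2: data parity 1, sent rp 1 → ok
  r3: data parity 0, sent rp 1 → mismatch
Recompute each column's even parity and compare to cp:
  c0: data parity 0, sent cp 0 → ok
  c1: data parity 1, sent cp 1 → ok
  c2: data parity 1, sent cp 0 → mismatch
  c3: data parity 0, sent cp 0 → ok
Exactly one row (r3) and one column (c2) fail → the flipped bit is at their intersection.

row 3, column 2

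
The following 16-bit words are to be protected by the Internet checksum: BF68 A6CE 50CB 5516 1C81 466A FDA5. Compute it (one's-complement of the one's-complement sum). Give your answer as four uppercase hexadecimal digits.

One's-complement addition (fold any carry out of bit 15 back into bit 0):
  0xBF68 + 0xA6CE = 0x16636 → wrap carry → 0x6637
  0x6637 + 0x50CB = 0x0B702
  0xB702 + 0x5516 = 0x10C18 → wrap carry → 0x0C19
  0x0C19 + 0x1C81 = 0x0289A
  0x289A + 0x466A = 0x06F04
  0x6F04 + 0xFDA5 = 0x16CA9 → wrap carry → 0x6CAA
One's-complement sum = 0x6CAA.
Checksum = ~0x6CAA & 0xFFFF = 0x9355.

9355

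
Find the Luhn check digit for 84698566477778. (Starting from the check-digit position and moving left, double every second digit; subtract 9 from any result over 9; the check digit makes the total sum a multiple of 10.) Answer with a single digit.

Partial digits right→left: 8 7 7 7 7 4 6 6 5 8 9 6 4 8
Double every second digit counting from the check-digit position (so the 1st, 3rd, 5th, ... of the partial from the right).
  doubled (with −9 where >9): 7 5 5 3 1 9 8 → sum 38
  kept as-is: 7 7 4 6 8 6 8 → sum 46
Total = 38 + 46 = 84.
Check digit = (10 − (84 mod 10)) mod 10 = 6.

6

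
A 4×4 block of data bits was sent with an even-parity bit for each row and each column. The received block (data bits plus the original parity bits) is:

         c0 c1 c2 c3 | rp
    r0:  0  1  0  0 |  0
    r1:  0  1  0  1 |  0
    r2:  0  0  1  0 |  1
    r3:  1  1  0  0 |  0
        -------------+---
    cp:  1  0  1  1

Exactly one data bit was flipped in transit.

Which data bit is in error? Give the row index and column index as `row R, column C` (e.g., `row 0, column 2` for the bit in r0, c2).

row 0, column 1

Recompute each row's even parity and compare to rp:
  r0: data parity 1, sent rp 0 → mismatch
  r1: data parity 0, sent rp 0 → ok
  r2: data parity 1, sent rp 1 → ok
  r3: data parity 0, sent rp 0 → ok
Recompute each column's even parity and compare to cp:
  c0: data parity 1, sent cp 1 → ok
  c1: data parity 1, sent cp 0 → mismatch
  c2: data parity 1, sent cp 1 → ok
  c3: data parity 1, sent cp 1 → ok
Exactly one row (r0) and one column (c1) fail → the flipped bit is at their intersection.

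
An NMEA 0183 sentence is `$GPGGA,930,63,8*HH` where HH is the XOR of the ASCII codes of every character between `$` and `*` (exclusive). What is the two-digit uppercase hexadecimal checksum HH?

7D

XOR the ASCII codes of the payload characters:
  'G' = 0x47 → acc = 0x47
  'P' = 0x50 → acc = 0x17
  'G' = 0x47 → acc = 0x50
  'G' = 0x47 → acc = 0x17
  'A' = 0x41 → acc = 0x56
  ',' = 0x2C → acc = 0x7A
  '9' = 0x39 → acc = 0x43
  '3' = 0x33 → acc = 0x70
  '0' = 0x30 → acc = 0x40
  ',' = 0x2C → acc = 0x6C
  '6' = 0x36 → acc = 0x5A
  '3' = 0x33 → acc = 0x69
  ',' = 0x2C → acc = 0x45
  '8' = 0x38 → acc = 0x7D
Checksum = 0x7D.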